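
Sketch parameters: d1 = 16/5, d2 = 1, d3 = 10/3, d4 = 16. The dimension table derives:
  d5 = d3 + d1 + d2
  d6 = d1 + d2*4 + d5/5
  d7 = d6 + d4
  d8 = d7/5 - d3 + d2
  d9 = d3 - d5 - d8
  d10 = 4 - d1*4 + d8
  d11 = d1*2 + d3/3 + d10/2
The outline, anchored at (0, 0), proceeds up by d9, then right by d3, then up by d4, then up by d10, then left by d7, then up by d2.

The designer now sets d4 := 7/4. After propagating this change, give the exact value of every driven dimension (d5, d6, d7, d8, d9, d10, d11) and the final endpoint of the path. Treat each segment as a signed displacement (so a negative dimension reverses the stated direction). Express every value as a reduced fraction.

d5 = 113/15
d6 = 653/75
d7 = 3137/300
d8 = -121/500
d9 = -1979/500
d10 = -4521/500
d11 = 26911/9000
endpoint = (-2137/300, -41/4)

Apply edit: d4 := 7/4
  d5 = d3 + d1 + d2 = 113/15
  d6 = d1 + d2*4 + d5/5 = 653/75
  d7 = d6 + d4 = 3137/300
  d8 = d7/5 - d3 + d2 = -121/500
  d9 = d3 - d5 - d8 = -1979/500
  d10 = 4 - d1*4 + d8 = -4521/500
  d11 = d1*2 + d3/3 + d10/2 = 26911/9000
Walk from origin (0, 0):
  seg 1: up by d9 = -1979/500 → (0, -1979/500)
  seg 2: right by d3 = 10/3 → (10/3, -1979/500)
  seg 3: up by d4 = 7/4 → (10/3, -276/125)
  seg 4: up by d10 = -4521/500 → (10/3, -45/4)
  seg 5: left by d7 = 3137/300 → (-2137/300, -45/4)
  seg 6: up by d2 = 1 → (-2137/300, -41/4)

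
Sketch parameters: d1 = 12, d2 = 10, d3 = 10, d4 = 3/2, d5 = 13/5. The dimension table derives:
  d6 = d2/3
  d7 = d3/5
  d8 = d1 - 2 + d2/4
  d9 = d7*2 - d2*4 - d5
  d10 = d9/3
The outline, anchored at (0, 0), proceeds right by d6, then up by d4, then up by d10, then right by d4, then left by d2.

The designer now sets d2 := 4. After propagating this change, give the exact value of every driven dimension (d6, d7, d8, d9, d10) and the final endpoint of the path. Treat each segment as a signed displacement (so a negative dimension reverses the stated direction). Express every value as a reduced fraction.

d6 = 4/3
d7 = 2
d8 = 11
d9 = -73/5
d10 = -73/15
endpoint = (-7/6, -101/30)

Apply edit: d2 := 4
  d6 = d2/3 = 4/3
  d7 = d3/5 = 2
  d8 = d1 - 2 + d2/4 = 11
  d9 = d7*2 - d2*4 - d5 = -73/5
  d10 = d9/3 = -73/15
Walk from origin (0, 0):
  seg 1: right by d6 = 4/3 → (4/3, 0)
  seg 2: up by d4 = 3/2 → (4/3, 3/2)
  seg 3: up by d10 = -73/15 → (4/3, -101/30)
  seg 4: right by d4 = 3/2 → (17/6, -101/30)
  seg 5: left by d2 = 4 → (-7/6, -101/30)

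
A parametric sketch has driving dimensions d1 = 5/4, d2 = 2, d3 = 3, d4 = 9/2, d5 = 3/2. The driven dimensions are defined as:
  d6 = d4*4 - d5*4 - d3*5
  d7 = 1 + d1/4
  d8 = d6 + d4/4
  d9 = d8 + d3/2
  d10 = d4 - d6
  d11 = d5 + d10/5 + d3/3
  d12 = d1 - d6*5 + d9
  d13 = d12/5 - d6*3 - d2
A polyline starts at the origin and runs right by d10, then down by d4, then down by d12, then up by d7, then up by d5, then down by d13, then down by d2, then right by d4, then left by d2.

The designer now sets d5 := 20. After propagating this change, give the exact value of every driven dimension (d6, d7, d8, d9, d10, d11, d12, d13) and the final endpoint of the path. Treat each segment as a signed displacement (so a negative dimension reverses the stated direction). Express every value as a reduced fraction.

d6 = -77
d7 = 21/16
d8 = -607/8
d9 = -595/8
d10 = 163/2
d11 = 373/10
d12 = 2495/8
d13 = 2331/8
endpoint = (84, -9415/16)

Apply edit: d5 := 20
  d6 = d4*4 - d5*4 - d3*5 = -77
  d7 = 1 + d1/4 = 21/16
  d8 = d6 + d4/4 = -607/8
  d9 = d8 + d3/2 = -595/8
  d10 = d4 - d6 = 163/2
  d11 = d5 + d10/5 + d3/3 = 373/10
  d12 = d1 - d6*5 + d9 = 2495/8
  d13 = d12/5 - d6*3 - d2 = 2331/8
Walk from origin (0, 0):
  seg 1: right by d10 = 163/2 → (163/2, 0)
  seg 2: down by d4 = 9/2 → (163/2, -9/2)
  seg 3: down by d12 = 2495/8 → (163/2, -2531/8)
  seg 4: up by d7 = 21/16 → (163/2, -5041/16)
  seg 5: up by d5 = 20 → (163/2, -4721/16)
  seg 6: down by d13 = 2331/8 → (163/2, -9383/16)
  seg 7: down by d2 = 2 → (163/2, -9415/16)
  seg 8: right by d4 = 9/2 → (86, -9415/16)
  seg 9: left by d2 = 2 → (84, -9415/16)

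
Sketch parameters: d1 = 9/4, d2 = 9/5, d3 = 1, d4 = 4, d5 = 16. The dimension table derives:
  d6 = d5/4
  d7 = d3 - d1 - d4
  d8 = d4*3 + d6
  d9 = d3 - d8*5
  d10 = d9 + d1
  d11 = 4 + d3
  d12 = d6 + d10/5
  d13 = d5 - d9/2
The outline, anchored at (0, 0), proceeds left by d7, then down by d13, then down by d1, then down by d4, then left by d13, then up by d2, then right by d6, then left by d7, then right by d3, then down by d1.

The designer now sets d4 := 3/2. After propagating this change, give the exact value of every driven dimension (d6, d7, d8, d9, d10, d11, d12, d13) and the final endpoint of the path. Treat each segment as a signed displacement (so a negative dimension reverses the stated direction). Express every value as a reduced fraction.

Apply edit: d4 := 3/2
  d6 = d5/4 = 4
  d7 = d3 - d1 - d4 = -11/4
  d8 = d4*3 + d6 = 17/2
  d9 = d3 - d8*5 = -83/2
  d10 = d9 + d1 = -157/4
  d11 = 4 + d3 = 5
  d12 = d6 + d10/5 = -77/20
  d13 = d5 - d9/2 = 147/4
Walk from origin (0, 0):
  seg 1: left by d7 = -11/4 → (11/4, 0)
  seg 2: down by d13 = 147/4 → (11/4, -147/4)
  seg 3: down by d1 = 9/4 → (11/4, -39)
  seg 4: down by d4 = 3/2 → (11/4, -81/2)
  seg 5: left by d13 = 147/4 → (-34, -81/2)
  seg 6: up by d2 = 9/5 → (-34, -387/10)
  seg 7: right by d6 = 4 → (-30, -387/10)
  seg 8: left by d7 = -11/4 → (-109/4, -387/10)
  seg 9: right by d3 = 1 → (-105/4, -387/10)
  seg 10: down by d1 = 9/4 → (-105/4, -819/20)

d6 = 4
d7 = -11/4
d8 = 17/2
d9 = -83/2
d10 = -157/4
d11 = 5
d12 = -77/20
d13 = 147/4
endpoint = (-105/4, -819/20)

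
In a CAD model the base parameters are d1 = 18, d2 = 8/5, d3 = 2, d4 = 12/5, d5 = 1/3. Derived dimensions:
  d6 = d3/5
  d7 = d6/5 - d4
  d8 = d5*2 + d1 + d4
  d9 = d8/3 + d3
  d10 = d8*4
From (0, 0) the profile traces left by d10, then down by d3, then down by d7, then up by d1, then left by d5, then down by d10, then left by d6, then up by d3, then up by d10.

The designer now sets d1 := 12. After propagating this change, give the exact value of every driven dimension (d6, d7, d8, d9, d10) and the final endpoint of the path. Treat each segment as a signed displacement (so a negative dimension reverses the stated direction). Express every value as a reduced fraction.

d6 = 2/5
d7 = -58/25
d8 = 226/15
d9 = 316/45
d10 = 904/15
endpoint = (-61, 358/25)

Apply edit: d1 := 12
  d6 = d3/5 = 2/5
  d7 = d6/5 - d4 = -58/25
  d8 = d5*2 + d1 + d4 = 226/15
  d9 = d8/3 + d3 = 316/45
  d10 = d8*4 = 904/15
Walk from origin (0, 0):
  seg 1: left by d10 = 904/15 → (-904/15, 0)
  seg 2: down by d3 = 2 → (-904/15, -2)
  seg 3: down by d7 = -58/25 → (-904/15, 8/25)
  seg 4: up by d1 = 12 → (-904/15, 308/25)
  seg 5: left by d5 = 1/3 → (-303/5, 308/25)
  seg 6: down by d10 = 904/15 → (-303/5, -3596/75)
  seg 7: left by d6 = 2/5 → (-61, -3596/75)
  seg 8: up by d3 = 2 → (-61, -3446/75)
  seg 9: up by d10 = 904/15 → (-61, 358/25)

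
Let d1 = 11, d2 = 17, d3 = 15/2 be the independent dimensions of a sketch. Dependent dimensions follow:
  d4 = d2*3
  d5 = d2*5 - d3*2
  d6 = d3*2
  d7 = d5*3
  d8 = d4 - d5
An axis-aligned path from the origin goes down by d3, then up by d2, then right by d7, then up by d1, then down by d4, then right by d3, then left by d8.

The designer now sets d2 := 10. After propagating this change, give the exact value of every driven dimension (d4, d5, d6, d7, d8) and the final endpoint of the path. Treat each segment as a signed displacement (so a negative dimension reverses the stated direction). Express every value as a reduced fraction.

d4 = 30
d5 = 35
d6 = 15
d7 = 105
d8 = -5
endpoint = (235/2, -33/2)

Apply edit: d2 := 10
  d4 = d2*3 = 30
  d5 = d2*5 - d3*2 = 35
  d6 = d3*2 = 15
  d7 = d5*3 = 105
  d8 = d4 - d5 = -5
Walk from origin (0, 0):
  seg 1: down by d3 = 15/2 → (0, -15/2)
  seg 2: up by d2 = 10 → (0, 5/2)
  seg 3: right by d7 = 105 → (105, 5/2)
  seg 4: up by d1 = 11 → (105, 27/2)
  seg 5: down by d4 = 30 → (105, -33/2)
  seg 6: right by d3 = 15/2 → (225/2, -33/2)
  seg 7: left by d8 = -5 → (235/2, -33/2)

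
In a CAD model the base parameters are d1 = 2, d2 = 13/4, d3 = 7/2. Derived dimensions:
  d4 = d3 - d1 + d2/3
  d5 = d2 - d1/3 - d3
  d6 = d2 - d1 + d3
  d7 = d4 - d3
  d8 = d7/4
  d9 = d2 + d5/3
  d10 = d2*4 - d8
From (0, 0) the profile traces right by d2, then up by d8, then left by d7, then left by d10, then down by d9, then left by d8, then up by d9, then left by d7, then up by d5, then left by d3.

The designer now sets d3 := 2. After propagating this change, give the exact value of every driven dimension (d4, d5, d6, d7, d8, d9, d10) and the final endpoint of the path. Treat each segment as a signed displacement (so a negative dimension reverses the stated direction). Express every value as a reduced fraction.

Apply edit: d3 := 2
  d4 = d3 - d1 + d2/3 = 13/12
  d5 = d2 - d1/3 - d3 = 7/12
  d6 = d2 - d1 + d3 = 13/4
  d7 = d4 - d3 = -11/12
  d8 = d7/4 = -11/48
  d9 = d2 + d5/3 = 31/9
  d10 = d2*4 - d8 = 635/48
Walk from origin (0, 0):
  seg 1: right by d2 = 13/4 → (13/4, 0)
  seg 2: up by d8 = -11/48 → (13/4, -11/48)
  seg 3: left by d7 = -11/12 → (25/6, -11/48)
  seg 4: left by d10 = 635/48 → (-145/16, -11/48)
  seg 5: down by d9 = 31/9 → (-145/16, -529/144)
  seg 6: left by d8 = -11/48 → (-53/6, -529/144)
  seg 7: up by d9 = 31/9 → (-53/6, -11/48)
  seg 8: left by d7 = -11/12 → (-95/12, -11/48)
  seg 9: up by d5 = 7/12 → (-95/12, 17/48)
  seg 10: left by d3 = 2 → (-119/12, 17/48)

d4 = 13/12
d5 = 7/12
d6 = 13/4
d7 = -11/12
d8 = -11/48
d9 = 31/9
d10 = 635/48
endpoint = (-119/12, 17/48)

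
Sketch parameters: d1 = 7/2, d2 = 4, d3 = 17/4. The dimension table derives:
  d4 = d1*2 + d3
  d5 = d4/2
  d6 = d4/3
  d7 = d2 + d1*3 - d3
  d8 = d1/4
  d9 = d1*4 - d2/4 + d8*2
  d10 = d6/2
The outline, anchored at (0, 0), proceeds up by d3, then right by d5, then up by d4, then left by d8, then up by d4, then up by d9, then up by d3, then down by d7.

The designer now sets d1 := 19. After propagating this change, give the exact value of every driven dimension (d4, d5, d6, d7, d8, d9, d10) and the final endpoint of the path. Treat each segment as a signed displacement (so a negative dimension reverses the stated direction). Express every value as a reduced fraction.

Apply edit: d1 := 19
  d4 = d1*2 + d3 = 169/4
  d5 = d4/2 = 169/8
  d6 = d4/3 = 169/12
  d7 = d2 + d1*3 - d3 = 227/4
  d8 = d1/4 = 19/4
  d9 = d1*4 - d2/4 + d8*2 = 169/2
  d10 = d6/2 = 169/24
Walk from origin (0, 0):
  seg 1: up by d3 = 17/4 → (0, 17/4)
  seg 2: right by d5 = 169/8 → (169/8, 17/4)
  seg 3: up by d4 = 169/4 → (169/8, 93/2)
  seg 4: left by d8 = 19/4 → (131/8, 93/2)
  seg 5: up by d4 = 169/4 → (131/8, 355/4)
  seg 6: up by d9 = 169/2 → (131/8, 693/4)
  seg 7: up by d3 = 17/4 → (131/8, 355/2)
  seg 8: down by d7 = 227/4 → (131/8, 483/4)

d4 = 169/4
d5 = 169/8
d6 = 169/12
d7 = 227/4
d8 = 19/4
d9 = 169/2
d10 = 169/24
endpoint = (131/8, 483/4)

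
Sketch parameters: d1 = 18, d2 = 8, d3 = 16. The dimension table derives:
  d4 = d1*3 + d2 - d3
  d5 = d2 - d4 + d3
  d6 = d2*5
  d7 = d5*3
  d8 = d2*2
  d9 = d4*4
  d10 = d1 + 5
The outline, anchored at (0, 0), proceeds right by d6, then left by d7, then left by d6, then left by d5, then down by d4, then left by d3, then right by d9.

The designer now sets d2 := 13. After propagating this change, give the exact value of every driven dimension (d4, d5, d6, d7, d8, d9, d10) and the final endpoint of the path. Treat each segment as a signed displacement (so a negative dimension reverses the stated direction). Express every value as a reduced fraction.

d4 = 51
d5 = -22
d6 = 65
d7 = -66
d8 = 26
d9 = 204
d10 = 23
endpoint = (276, -51)

Apply edit: d2 := 13
  d4 = d1*3 + d2 - d3 = 51
  d5 = d2 - d4 + d3 = -22
  d6 = d2*5 = 65
  d7 = d5*3 = -66
  d8 = d2*2 = 26
  d9 = d4*4 = 204
  d10 = d1 + 5 = 23
Walk from origin (0, 0):
  seg 1: right by d6 = 65 → (65, 0)
  seg 2: left by d7 = -66 → (131, 0)
  seg 3: left by d6 = 65 → (66, 0)
  seg 4: left by d5 = -22 → (88, 0)
  seg 5: down by d4 = 51 → (88, -51)
  seg 6: left by d3 = 16 → (72, -51)
  seg 7: right by d9 = 204 → (276, -51)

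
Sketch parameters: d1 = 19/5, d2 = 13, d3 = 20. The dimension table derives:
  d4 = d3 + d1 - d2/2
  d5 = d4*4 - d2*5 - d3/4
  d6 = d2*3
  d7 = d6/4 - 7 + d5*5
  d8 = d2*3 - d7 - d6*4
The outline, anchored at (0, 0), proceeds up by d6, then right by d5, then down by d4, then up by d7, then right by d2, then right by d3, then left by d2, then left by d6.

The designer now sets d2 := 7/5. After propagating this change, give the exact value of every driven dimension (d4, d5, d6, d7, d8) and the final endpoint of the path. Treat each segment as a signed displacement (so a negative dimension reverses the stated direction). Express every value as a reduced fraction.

d4 = 231/10
d5 = 402/5
d6 = 21/5
d7 = 7921/20
d8 = -8173/20
endpoint = (481/5, 7543/20)

Apply edit: d2 := 7/5
  d4 = d3 + d1 - d2/2 = 231/10
  d5 = d4*4 - d2*5 - d3/4 = 402/5
  d6 = d2*3 = 21/5
  d7 = d6/4 - 7 + d5*5 = 7921/20
  d8 = d2*3 - d7 - d6*4 = -8173/20
Walk from origin (0, 0):
  seg 1: up by d6 = 21/5 → (0, 21/5)
  seg 2: right by d5 = 402/5 → (402/5, 21/5)
  seg 3: down by d4 = 231/10 → (402/5, -189/10)
  seg 4: up by d7 = 7921/20 → (402/5, 7543/20)
  seg 5: right by d2 = 7/5 → (409/5, 7543/20)
  seg 6: right by d3 = 20 → (509/5, 7543/20)
  seg 7: left by d2 = 7/5 → (502/5, 7543/20)
  seg 8: left by d6 = 21/5 → (481/5, 7543/20)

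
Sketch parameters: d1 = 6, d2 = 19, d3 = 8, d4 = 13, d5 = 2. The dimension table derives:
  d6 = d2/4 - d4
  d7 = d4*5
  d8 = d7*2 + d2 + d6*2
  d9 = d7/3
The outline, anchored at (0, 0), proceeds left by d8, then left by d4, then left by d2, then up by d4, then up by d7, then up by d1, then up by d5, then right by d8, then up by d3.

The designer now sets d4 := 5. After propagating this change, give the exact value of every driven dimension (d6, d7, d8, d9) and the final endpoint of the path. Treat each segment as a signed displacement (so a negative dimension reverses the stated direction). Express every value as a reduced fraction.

d6 = -1/4
d7 = 25
d8 = 137/2
d9 = 25/3
endpoint = (-24, 46)

Apply edit: d4 := 5
  d6 = d2/4 - d4 = -1/4
  d7 = d4*5 = 25
  d8 = d7*2 + d2 + d6*2 = 137/2
  d9 = d7/3 = 25/3
Walk from origin (0, 0):
  seg 1: left by d8 = 137/2 → (-137/2, 0)
  seg 2: left by d4 = 5 → (-147/2, 0)
  seg 3: left by d2 = 19 → (-185/2, 0)
  seg 4: up by d4 = 5 → (-185/2, 5)
  seg 5: up by d7 = 25 → (-185/2, 30)
  seg 6: up by d1 = 6 → (-185/2, 36)
  seg 7: up by d5 = 2 → (-185/2, 38)
  seg 8: right by d8 = 137/2 → (-24, 38)
  seg 9: up by d3 = 8 → (-24, 46)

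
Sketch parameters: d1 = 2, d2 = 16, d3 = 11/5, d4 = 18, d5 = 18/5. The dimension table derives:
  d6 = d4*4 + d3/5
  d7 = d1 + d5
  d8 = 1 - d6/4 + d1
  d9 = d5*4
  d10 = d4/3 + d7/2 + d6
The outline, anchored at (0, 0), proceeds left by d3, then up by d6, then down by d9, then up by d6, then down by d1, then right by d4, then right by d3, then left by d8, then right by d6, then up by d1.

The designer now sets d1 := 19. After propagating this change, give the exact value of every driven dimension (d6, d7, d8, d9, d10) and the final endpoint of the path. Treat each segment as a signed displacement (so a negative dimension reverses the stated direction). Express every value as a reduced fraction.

d6 = 1811/25
d7 = 113/5
d8 = 189/100
d9 = 72/5
d10 = 4487/50
endpoint = (1771/20, 3262/25)

Apply edit: d1 := 19
  d6 = d4*4 + d3/5 = 1811/25
  d7 = d1 + d5 = 113/5
  d8 = 1 - d6/4 + d1 = 189/100
  d9 = d5*4 = 72/5
  d10 = d4/3 + d7/2 + d6 = 4487/50
Walk from origin (0, 0):
  seg 1: left by d3 = 11/5 → (-11/5, 0)
  seg 2: up by d6 = 1811/25 → (-11/5, 1811/25)
  seg 3: down by d9 = 72/5 → (-11/5, 1451/25)
  seg 4: up by d6 = 1811/25 → (-11/5, 3262/25)
  seg 5: down by d1 = 19 → (-11/5, 2787/25)
  seg 6: right by d4 = 18 → (79/5, 2787/25)
  seg 7: right by d3 = 11/5 → (18, 2787/25)
  seg 8: left by d8 = 189/100 → (1611/100, 2787/25)
  seg 9: right by d6 = 1811/25 → (1771/20, 2787/25)
  seg 10: up by d1 = 19 → (1771/20, 3262/25)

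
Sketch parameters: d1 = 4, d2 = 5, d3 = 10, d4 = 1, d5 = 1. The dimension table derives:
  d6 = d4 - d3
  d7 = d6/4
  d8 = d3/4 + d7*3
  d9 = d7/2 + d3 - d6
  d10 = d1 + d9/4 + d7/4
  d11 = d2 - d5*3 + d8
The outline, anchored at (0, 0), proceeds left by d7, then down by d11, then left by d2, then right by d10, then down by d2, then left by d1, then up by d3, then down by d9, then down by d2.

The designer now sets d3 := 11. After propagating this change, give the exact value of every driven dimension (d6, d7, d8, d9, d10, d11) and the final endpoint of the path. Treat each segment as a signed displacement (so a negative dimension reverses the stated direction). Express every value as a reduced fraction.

Apply edit: d3 := 11
  d6 = d4 - d3 = -10
  d7 = d6/4 = -5/2
  d8 = d3/4 + d7*3 = -19/4
  d9 = d7/2 + d3 - d6 = 79/4
  d10 = d1 + d9/4 + d7/4 = 133/16
  d11 = d2 - d5*3 + d8 = -11/4
Walk from origin (0, 0):
  seg 1: left by d7 = -5/2 → (5/2, 0)
  seg 2: down by d11 = -11/4 → (5/2, 11/4)
  seg 3: left by d2 = 5 → (-5/2, 11/4)
  seg 4: right by d10 = 133/16 → (93/16, 11/4)
  seg 5: down by d2 = 5 → (93/16, -9/4)
  seg 6: left by d1 = 4 → (29/16, -9/4)
  seg 7: up by d3 = 11 → (29/16, 35/4)
  seg 8: down by d9 = 79/4 → (29/16, -11)
  seg 9: down by d2 = 5 → (29/16, -16)

d6 = -10
d7 = -5/2
d8 = -19/4
d9 = 79/4
d10 = 133/16
d11 = -11/4
endpoint = (29/16, -16)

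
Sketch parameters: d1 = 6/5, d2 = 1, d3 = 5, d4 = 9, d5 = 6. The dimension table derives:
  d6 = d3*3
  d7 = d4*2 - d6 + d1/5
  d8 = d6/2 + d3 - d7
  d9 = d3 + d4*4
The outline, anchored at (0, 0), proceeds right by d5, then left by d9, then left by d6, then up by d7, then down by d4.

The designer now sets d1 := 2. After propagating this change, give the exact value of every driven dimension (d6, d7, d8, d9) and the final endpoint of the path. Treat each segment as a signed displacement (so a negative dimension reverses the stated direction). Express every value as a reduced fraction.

d6 = 15
d7 = 17/5
d8 = 91/10
d9 = 41
endpoint = (-50, -28/5)

Apply edit: d1 := 2
  d6 = d3*3 = 15
  d7 = d4*2 - d6 + d1/5 = 17/5
  d8 = d6/2 + d3 - d7 = 91/10
  d9 = d3 + d4*4 = 41
Walk from origin (0, 0):
  seg 1: right by d5 = 6 → (6, 0)
  seg 2: left by d9 = 41 → (-35, 0)
  seg 3: left by d6 = 15 → (-50, 0)
  seg 4: up by d7 = 17/5 → (-50, 17/5)
  seg 5: down by d4 = 9 → (-50, -28/5)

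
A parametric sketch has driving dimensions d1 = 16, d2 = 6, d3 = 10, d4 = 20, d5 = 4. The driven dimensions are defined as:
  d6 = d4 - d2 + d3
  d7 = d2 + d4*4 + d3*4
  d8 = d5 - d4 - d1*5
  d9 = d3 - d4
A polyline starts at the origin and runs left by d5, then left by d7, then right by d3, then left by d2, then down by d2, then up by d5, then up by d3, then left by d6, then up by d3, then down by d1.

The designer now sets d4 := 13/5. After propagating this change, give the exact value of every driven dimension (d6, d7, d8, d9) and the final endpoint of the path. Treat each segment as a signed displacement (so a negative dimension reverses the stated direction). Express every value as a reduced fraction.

d6 = 33/5
d7 = 282/5
d8 = -393/5
d9 = 37/5
endpoint = (-63, 2)

Apply edit: d4 := 13/5
  d6 = d4 - d2 + d3 = 33/5
  d7 = d2 + d4*4 + d3*4 = 282/5
  d8 = d5 - d4 - d1*5 = -393/5
  d9 = d3 - d4 = 37/5
Walk from origin (0, 0):
  seg 1: left by d5 = 4 → (-4, 0)
  seg 2: left by d7 = 282/5 → (-302/5, 0)
  seg 3: right by d3 = 10 → (-252/5, 0)
  seg 4: left by d2 = 6 → (-282/5, 0)
  seg 5: down by d2 = 6 → (-282/5, -6)
  seg 6: up by d5 = 4 → (-282/5, -2)
  seg 7: up by d3 = 10 → (-282/5, 8)
  seg 8: left by d6 = 33/5 → (-63, 8)
  seg 9: up by d3 = 10 → (-63, 18)
  seg 10: down by d1 = 16 → (-63, 2)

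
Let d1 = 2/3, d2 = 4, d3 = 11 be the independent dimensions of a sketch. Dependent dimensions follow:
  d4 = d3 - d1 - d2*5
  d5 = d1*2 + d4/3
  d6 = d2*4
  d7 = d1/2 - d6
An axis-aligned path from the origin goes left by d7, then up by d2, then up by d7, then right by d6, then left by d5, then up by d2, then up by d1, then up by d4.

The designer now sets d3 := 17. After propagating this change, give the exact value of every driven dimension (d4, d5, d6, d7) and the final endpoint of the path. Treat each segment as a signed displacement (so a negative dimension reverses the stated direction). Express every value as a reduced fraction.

d4 = -11/3
d5 = 1/9
d6 = 16
d7 = -47/3
endpoint = (284/9, -32/3)

Apply edit: d3 := 17
  d4 = d3 - d1 - d2*5 = -11/3
  d5 = d1*2 + d4/3 = 1/9
  d6 = d2*4 = 16
  d7 = d1/2 - d6 = -47/3
Walk from origin (0, 0):
  seg 1: left by d7 = -47/3 → (47/3, 0)
  seg 2: up by d2 = 4 → (47/3, 4)
  seg 3: up by d7 = -47/3 → (47/3, -35/3)
  seg 4: right by d6 = 16 → (95/3, -35/3)
  seg 5: left by d5 = 1/9 → (284/9, -35/3)
  seg 6: up by d2 = 4 → (284/9, -23/3)
  seg 7: up by d1 = 2/3 → (284/9, -7)
  seg 8: up by d4 = -11/3 → (284/9, -32/3)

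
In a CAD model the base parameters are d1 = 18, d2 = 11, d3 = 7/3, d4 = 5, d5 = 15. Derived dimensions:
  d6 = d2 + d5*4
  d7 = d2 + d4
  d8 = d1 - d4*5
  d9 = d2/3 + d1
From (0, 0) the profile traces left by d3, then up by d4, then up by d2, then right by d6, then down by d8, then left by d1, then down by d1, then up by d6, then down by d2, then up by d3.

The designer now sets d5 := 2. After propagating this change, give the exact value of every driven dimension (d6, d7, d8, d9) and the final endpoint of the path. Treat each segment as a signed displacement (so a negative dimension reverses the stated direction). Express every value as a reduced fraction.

Apply edit: d5 := 2
  d6 = d2 + d5*4 = 19
  d7 = d2 + d4 = 16
  d8 = d1 - d4*5 = -7
  d9 = d2/3 + d1 = 65/3
Walk from origin (0, 0):
  seg 1: left by d3 = 7/3 → (-7/3, 0)
  seg 2: up by d4 = 5 → (-7/3, 5)
  seg 3: up by d2 = 11 → (-7/3, 16)
  seg 4: right by d6 = 19 → (50/3, 16)
  seg 5: down by d8 = -7 → (50/3, 23)
  seg 6: left by d1 = 18 → (-4/3, 23)
  seg 7: down by d1 = 18 → (-4/3, 5)
  seg 8: up by d6 = 19 → (-4/3, 24)
  seg 9: down by d2 = 11 → (-4/3, 13)
  seg 10: up by d3 = 7/3 → (-4/3, 46/3)

d6 = 19
d7 = 16
d8 = -7
d9 = 65/3
endpoint = (-4/3, 46/3)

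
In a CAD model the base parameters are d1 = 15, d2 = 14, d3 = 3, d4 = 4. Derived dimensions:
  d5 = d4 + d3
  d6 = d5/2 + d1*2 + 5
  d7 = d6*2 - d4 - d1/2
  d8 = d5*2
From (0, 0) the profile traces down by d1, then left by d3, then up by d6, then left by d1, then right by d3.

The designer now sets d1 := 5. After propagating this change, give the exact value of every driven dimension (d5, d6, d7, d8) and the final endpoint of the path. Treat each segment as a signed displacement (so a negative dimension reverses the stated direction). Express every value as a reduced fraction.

Apply edit: d1 := 5
  d5 = d4 + d3 = 7
  d6 = d5/2 + d1*2 + 5 = 37/2
  d7 = d6*2 - d4 - d1/2 = 61/2
  d8 = d5*2 = 14
Walk from origin (0, 0):
  seg 1: down by d1 = 5 → (0, -5)
  seg 2: left by d3 = 3 → (-3, -5)
  seg 3: up by d6 = 37/2 → (-3, 27/2)
  seg 4: left by d1 = 5 → (-8, 27/2)
  seg 5: right by d3 = 3 → (-5, 27/2)

d5 = 7
d6 = 37/2
d7 = 61/2
d8 = 14
endpoint = (-5, 27/2)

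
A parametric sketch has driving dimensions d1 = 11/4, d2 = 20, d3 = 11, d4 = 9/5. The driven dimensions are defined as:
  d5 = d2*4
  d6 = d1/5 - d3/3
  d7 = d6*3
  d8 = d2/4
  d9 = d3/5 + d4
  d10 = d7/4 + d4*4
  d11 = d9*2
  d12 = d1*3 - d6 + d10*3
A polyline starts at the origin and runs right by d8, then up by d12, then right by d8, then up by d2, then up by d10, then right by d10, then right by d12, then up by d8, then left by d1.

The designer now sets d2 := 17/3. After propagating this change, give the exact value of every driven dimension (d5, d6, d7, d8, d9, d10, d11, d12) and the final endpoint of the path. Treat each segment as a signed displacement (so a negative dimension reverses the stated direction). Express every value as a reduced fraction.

Apply edit: d2 := 17/3
  d5 = d2*4 = 68/3
  d6 = d1/5 - d3/3 = -187/60
  d7 = d6*3 = -187/20
  d8 = d2/4 = 17/12
  d9 = d3/5 + d4 = 4
  d10 = d7/4 + d4*4 = 389/80
  d11 = d9*2 = 8
  d12 = d1*3 - d6 + d10*3 = 6229/240
Walk from origin (0, 0):
  seg 1: right by d8 = 17/12 → (17/12, 0)
  seg 2: up by d12 = 6229/240 → (17/12, 6229/240)
  seg 3: right by d8 = 17/12 → (17/6, 6229/240)
  seg 4: up by d2 = 17/3 → (17/6, 7589/240)
  seg 5: up by d10 = 389/80 → (17/6, 2189/60)
  seg 6: right by d10 = 389/80 → (1847/240, 2189/60)
  seg 7: right by d12 = 6229/240 → (673/20, 2189/60)
  seg 8: up by d8 = 17/12 → (673/20, 379/10)
  seg 9: left by d1 = 11/4 → (309/10, 379/10)

d5 = 68/3
d6 = -187/60
d7 = -187/20
d8 = 17/12
d9 = 4
d10 = 389/80
d11 = 8
d12 = 6229/240
endpoint = (309/10, 379/10)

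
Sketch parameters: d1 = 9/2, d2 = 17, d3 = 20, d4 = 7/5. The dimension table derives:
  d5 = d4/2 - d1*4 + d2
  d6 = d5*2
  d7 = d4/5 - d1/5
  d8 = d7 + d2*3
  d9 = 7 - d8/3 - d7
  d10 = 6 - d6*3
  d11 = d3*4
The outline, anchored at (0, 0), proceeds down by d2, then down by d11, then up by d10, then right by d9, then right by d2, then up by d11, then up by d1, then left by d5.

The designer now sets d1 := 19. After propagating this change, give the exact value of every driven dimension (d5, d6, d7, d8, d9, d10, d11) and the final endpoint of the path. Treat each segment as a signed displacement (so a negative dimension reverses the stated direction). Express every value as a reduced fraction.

Apply edit: d1 := 19
  d5 = d4/2 - d1*4 + d2 = -583/10
  d6 = d5*2 = -583/5
  d7 = d4/5 - d1/5 = -88/25
  d8 = d7 + d2*3 = 1187/25
  d9 = 7 - d8/3 - d7 = -398/75
  d10 = 6 - d6*3 = 1779/5
  d11 = d3*4 = 80
Walk from origin (0, 0):
  seg 1: down by d2 = 17 → (0, -17)
  seg 2: down by d11 = 80 → (0, -97)
  seg 3: up by d10 = 1779/5 → (0, 1294/5)
  seg 4: right by d9 = -398/75 → (-398/75, 1294/5)
  seg 5: right by d2 = 17 → (877/75, 1294/5)
  seg 6: up by d11 = 80 → (877/75, 1694/5)
  seg 7: up by d1 = 19 → (877/75, 1789/5)
  seg 8: left by d5 = -583/10 → (10499/150, 1789/5)

d5 = -583/10
d6 = -583/5
d7 = -88/25
d8 = 1187/25
d9 = -398/75
d10 = 1779/5
d11 = 80
endpoint = (10499/150, 1789/5)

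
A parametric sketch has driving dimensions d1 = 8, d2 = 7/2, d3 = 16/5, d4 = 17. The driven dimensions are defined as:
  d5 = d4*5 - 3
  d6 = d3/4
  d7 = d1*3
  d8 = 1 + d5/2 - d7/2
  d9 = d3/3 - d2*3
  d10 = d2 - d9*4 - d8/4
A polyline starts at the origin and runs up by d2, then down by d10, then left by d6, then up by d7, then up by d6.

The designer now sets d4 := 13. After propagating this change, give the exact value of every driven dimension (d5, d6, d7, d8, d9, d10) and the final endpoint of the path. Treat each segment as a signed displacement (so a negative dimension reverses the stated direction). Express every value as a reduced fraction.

Apply edit: d4 := 13
  d5 = d4*5 - 3 = 62
  d6 = d3/4 = 4/5
  d7 = d1*3 = 24
  d8 = 1 + d5/2 - d7/2 = 20
  d9 = d3/3 - d2*3 = -283/30
  d10 = d2 - d9*4 - d8/4 = 1087/30
Walk from origin (0, 0):
  seg 1: up by d2 = 7/2 → (0, 7/2)
  seg 2: down by d10 = 1087/30 → (0, -491/15)
  seg 3: left by d6 = 4/5 → (-4/5, -491/15)
  seg 4: up by d7 = 24 → (-4/5, -131/15)
  seg 5: up by d6 = 4/5 → (-4/5, -119/15)

d5 = 62
d6 = 4/5
d7 = 24
d8 = 20
d9 = -283/30
d10 = 1087/30
endpoint = (-4/5, -119/15)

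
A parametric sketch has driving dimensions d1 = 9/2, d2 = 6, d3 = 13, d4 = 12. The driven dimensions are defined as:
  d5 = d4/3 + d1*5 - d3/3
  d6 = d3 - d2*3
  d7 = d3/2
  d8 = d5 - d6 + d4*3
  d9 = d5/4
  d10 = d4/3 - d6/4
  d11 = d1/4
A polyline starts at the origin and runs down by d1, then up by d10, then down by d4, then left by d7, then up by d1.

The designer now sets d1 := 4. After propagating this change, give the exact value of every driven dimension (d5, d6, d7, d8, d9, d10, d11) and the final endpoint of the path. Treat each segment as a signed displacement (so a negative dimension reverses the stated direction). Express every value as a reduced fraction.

d5 = 59/3
d6 = -5
d7 = 13/2
d8 = 182/3
d9 = 59/12
d10 = 21/4
d11 = 1
endpoint = (-13/2, -27/4)

Apply edit: d1 := 4
  d5 = d4/3 + d1*5 - d3/3 = 59/3
  d6 = d3 - d2*3 = -5
  d7 = d3/2 = 13/2
  d8 = d5 - d6 + d4*3 = 182/3
  d9 = d5/4 = 59/12
  d10 = d4/3 - d6/4 = 21/4
  d11 = d1/4 = 1
Walk from origin (0, 0):
  seg 1: down by d1 = 4 → (0, -4)
  seg 2: up by d10 = 21/4 → (0, 5/4)
  seg 3: down by d4 = 12 → (0, -43/4)
  seg 4: left by d7 = 13/2 → (-13/2, -43/4)
  seg 5: up by d1 = 4 → (-13/2, -27/4)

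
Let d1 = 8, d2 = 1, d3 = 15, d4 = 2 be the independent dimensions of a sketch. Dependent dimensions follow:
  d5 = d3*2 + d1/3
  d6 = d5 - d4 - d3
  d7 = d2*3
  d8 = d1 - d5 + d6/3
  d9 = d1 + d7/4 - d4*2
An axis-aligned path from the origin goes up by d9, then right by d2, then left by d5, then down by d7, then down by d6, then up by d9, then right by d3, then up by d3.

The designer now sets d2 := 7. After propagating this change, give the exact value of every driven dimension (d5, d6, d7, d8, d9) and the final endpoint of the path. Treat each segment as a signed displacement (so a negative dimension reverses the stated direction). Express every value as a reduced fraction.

d5 = 98/3
d6 = 47/3
d7 = 21
d8 = -175/9
d9 = 37/4
endpoint = (-32/3, -19/6)

Apply edit: d2 := 7
  d5 = d3*2 + d1/3 = 98/3
  d6 = d5 - d4 - d3 = 47/3
  d7 = d2*3 = 21
  d8 = d1 - d5 + d6/3 = -175/9
  d9 = d1 + d7/4 - d4*2 = 37/4
Walk from origin (0, 0):
  seg 1: up by d9 = 37/4 → (0, 37/4)
  seg 2: right by d2 = 7 → (7, 37/4)
  seg 3: left by d5 = 98/3 → (-77/3, 37/4)
  seg 4: down by d7 = 21 → (-77/3, -47/4)
  seg 5: down by d6 = 47/3 → (-77/3, -329/12)
  seg 6: up by d9 = 37/4 → (-77/3, -109/6)
  seg 7: right by d3 = 15 → (-32/3, -109/6)
  seg 8: up by d3 = 15 → (-32/3, -19/6)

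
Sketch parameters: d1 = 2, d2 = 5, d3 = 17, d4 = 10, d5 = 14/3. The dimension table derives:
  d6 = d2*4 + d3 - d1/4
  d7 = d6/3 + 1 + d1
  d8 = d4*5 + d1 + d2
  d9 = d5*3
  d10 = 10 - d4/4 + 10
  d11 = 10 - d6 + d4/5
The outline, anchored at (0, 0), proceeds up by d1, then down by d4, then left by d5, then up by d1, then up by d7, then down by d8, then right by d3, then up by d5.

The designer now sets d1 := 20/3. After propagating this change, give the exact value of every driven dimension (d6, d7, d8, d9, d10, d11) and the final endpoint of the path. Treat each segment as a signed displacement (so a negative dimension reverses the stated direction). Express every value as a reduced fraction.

d6 = 106/3
d7 = 175/9
d8 = 185/3
d9 = 14
d10 = 35/2
d11 = -70/3
endpoint = (37/3, -308/9)

Apply edit: d1 := 20/3
  d6 = d2*4 + d3 - d1/4 = 106/3
  d7 = d6/3 + 1 + d1 = 175/9
  d8 = d4*5 + d1 + d2 = 185/3
  d9 = d5*3 = 14
  d10 = 10 - d4/4 + 10 = 35/2
  d11 = 10 - d6 + d4/5 = -70/3
Walk from origin (0, 0):
  seg 1: up by d1 = 20/3 → (0, 20/3)
  seg 2: down by d4 = 10 → (0, -10/3)
  seg 3: left by d5 = 14/3 → (-14/3, -10/3)
  seg 4: up by d1 = 20/3 → (-14/3, 10/3)
  seg 5: up by d7 = 175/9 → (-14/3, 205/9)
  seg 6: down by d8 = 185/3 → (-14/3, -350/9)
  seg 7: right by d3 = 17 → (37/3, -350/9)
  seg 8: up by d5 = 14/3 → (37/3, -308/9)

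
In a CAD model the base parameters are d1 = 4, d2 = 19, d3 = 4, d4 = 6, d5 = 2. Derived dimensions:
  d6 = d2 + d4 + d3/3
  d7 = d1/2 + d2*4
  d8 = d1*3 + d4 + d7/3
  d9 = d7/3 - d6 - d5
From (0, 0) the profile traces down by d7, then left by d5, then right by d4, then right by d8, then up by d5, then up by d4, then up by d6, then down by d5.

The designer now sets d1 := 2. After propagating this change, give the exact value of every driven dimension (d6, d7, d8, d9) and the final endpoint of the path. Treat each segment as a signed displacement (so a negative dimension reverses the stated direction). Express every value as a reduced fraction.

d6 = 79/3
d7 = 77
d8 = 113/3
d9 = -8/3
endpoint = (125/3, -134/3)

Apply edit: d1 := 2
  d6 = d2 + d4 + d3/3 = 79/3
  d7 = d1/2 + d2*4 = 77
  d8 = d1*3 + d4 + d7/3 = 113/3
  d9 = d7/3 - d6 - d5 = -8/3
Walk from origin (0, 0):
  seg 1: down by d7 = 77 → (0, -77)
  seg 2: left by d5 = 2 → (-2, -77)
  seg 3: right by d4 = 6 → (4, -77)
  seg 4: right by d8 = 113/3 → (125/3, -77)
  seg 5: up by d5 = 2 → (125/3, -75)
  seg 6: up by d4 = 6 → (125/3, -69)
  seg 7: up by d6 = 79/3 → (125/3, -128/3)
  seg 8: down by d5 = 2 → (125/3, -134/3)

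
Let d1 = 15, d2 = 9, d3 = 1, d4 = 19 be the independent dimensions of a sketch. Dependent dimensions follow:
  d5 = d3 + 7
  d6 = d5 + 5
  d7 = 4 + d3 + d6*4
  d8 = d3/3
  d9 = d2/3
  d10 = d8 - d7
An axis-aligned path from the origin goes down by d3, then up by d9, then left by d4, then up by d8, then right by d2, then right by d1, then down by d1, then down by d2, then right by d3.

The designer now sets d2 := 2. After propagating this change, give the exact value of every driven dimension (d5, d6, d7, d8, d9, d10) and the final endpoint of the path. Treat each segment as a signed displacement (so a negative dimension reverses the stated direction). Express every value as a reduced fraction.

d5 = 8
d6 = 13
d7 = 57
d8 = 1/3
d9 = 2/3
d10 = -170/3
endpoint = (-1, -17)

Apply edit: d2 := 2
  d5 = d3 + 7 = 8
  d6 = d5 + 5 = 13
  d7 = 4 + d3 + d6*4 = 57
  d8 = d3/3 = 1/3
  d9 = d2/3 = 2/3
  d10 = d8 - d7 = -170/3
Walk from origin (0, 0):
  seg 1: down by d3 = 1 → (0, -1)
  seg 2: up by d9 = 2/3 → (0, -1/3)
  seg 3: left by d4 = 19 → (-19, -1/3)
  seg 4: up by d8 = 1/3 → (-19, 0)
  seg 5: right by d2 = 2 → (-17, 0)
  seg 6: right by d1 = 15 → (-2, 0)
  seg 7: down by d1 = 15 → (-2, -15)
  seg 8: down by d2 = 2 → (-2, -17)
  seg 9: right by d3 = 1 → (-1, -17)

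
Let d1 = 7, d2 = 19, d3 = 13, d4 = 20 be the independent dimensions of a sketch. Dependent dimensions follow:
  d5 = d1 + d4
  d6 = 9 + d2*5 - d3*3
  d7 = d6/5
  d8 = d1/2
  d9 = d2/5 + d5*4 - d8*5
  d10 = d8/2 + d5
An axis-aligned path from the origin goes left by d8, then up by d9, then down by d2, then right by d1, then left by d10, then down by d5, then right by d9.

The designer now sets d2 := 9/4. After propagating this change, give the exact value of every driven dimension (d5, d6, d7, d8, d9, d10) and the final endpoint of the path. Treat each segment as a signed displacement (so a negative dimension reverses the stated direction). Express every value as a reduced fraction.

Apply edit: d2 := 9/4
  d5 = d1 + d4 = 27
  d6 = 9 + d2*5 - d3*3 = -75/4
  d7 = d6/5 = -15/4
  d8 = d1/2 = 7/2
  d9 = d2/5 + d5*4 - d8*5 = 1819/20
  d10 = d8/2 + d5 = 115/4
Walk from origin (0, 0):
  seg 1: left by d8 = 7/2 → (-7/2, 0)
  seg 2: up by d9 = 1819/20 → (-7/2, 1819/20)
  seg 3: down by d2 = 9/4 → (-7/2, 887/10)
  seg 4: right by d1 = 7 → (7/2, 887/10)
  seg 5: left by d10 = 115/4 → (-101/4, 887/10)
  seg 6: down by d5 = 27 → (-101/4, 617/10)
  seg 7: right by d9 = 1819/20 → (657/10, 617/10)

d5 = 27
d6 = -75/4
d7 = -15/4
d8 = 7/2
d9 = 1819/20
d10 = 115/4
endpoint = (657/10, 617/10)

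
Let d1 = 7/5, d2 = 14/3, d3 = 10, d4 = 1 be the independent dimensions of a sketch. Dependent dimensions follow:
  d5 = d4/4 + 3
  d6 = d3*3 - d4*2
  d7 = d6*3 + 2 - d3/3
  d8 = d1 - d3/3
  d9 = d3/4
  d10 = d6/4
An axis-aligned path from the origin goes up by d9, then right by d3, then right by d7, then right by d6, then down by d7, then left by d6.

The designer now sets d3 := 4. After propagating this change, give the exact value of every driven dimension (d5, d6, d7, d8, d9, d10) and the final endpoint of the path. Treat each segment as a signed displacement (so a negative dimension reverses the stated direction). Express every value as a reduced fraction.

d5 = 13/4
d6 = 10
d7 = 92/3
d8 = 1/15
d9 = 1
d10 = 5/2
endpoint = (104/3, -89/3)

Apply edit: d3 := 4
  d5 = d4/4 + 3 = 13/4
  d6 = d3*3 - d4*2 = 10
  d7 = d6*3 + 2 - d3/3 = 92/3
  d8 = d1 - d3/3 = 1/15
  d9 = d3/4 = 1
  d10 = d6/4 = 5/2
Walk from origin (0, 0):
  seg 1: up by d9 = 1 → (0, 1)
  seg 2: right by d3 = 4 → (4, 1)
  seg 3: right by d7 = 92/3 → (104/3, 1)
  seg 4: right by d6 = 10 → (134/3, 1)
  seg 5: down by d7 = 92/3 → (134/3, -89/3)
  seg 6: left by d6 = 10 → (104/3, -89/3)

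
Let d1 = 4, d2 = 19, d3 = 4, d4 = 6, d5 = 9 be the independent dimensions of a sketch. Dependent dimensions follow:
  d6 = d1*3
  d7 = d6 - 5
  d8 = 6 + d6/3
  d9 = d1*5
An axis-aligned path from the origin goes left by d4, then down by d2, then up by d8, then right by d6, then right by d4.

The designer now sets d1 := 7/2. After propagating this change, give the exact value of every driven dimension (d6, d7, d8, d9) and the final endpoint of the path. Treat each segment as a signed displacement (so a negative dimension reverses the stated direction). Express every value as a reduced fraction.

Apply edit: d1 := 7/2
  d6 = d1*3 = 21/2
  d7 = d6 - 5 = 11/2
  d8 = 6 + d6/3 = 19/2
  d9 = d1*5 = 35/2
Walk from origin (0, 0):
  seg 1: left by d4 = 6 → (-6, 0)
  seg 2: down by d2 = 19 → (-6, -19)
  seg 3: up by d8 = 19/2 → (-6, -19/2)
  seg 4: right by d6 = 21/2 → (9/2, -19/2)
  seg 5: right by d4 = 6 → (21/2, -19/2)

d6 = 21/2
d7 = 11/2
d8 = 19/2
d9 = 35/2
endpoint = (21/2, -19/2)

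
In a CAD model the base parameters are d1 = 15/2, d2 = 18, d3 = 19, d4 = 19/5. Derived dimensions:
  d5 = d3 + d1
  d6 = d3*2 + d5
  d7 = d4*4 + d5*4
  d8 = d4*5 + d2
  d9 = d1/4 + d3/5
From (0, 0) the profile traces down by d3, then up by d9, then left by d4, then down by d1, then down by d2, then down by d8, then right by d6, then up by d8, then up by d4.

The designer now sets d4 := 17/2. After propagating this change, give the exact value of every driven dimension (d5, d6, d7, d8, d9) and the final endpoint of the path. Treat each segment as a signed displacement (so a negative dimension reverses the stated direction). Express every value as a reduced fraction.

Apply edit: d4 := 17/2
  d5 = d3 + d1 = 53/2
  d6 = d3*2 + d5 = 129/2
  d7 = d4*4 + d5*4 = 140
  d8 = d4*5 + d2 = 121/2
  d9 = d1/4 + d3/5 = 227/40
Walk from origin (0, 0):
  seg 1: down by d3 = 19 → (0, -19)
  seg 2: up by d9 = 227/40 → (0, -533/40)
  seg 3: left by d4 = 17/2 → (-17/2, -533/40)
  seg 4: down by d1 = 15/2 → (-17/2, -833/40)
  seg 5: down by d2 = 18 → (-17/2, -1553/40)
  seg 6: down by d8 = 121/2 → (-17/2, -3973/40)
  seg 7: right by d6 = 129/2 → (56, -3973/40)
  seg 8: up by d8 = 121/2 → (56, -1553/40)
  seg 9: up by d4 = 17/2 → (56, -1213/40)

d5 = 53/2
d6 = 129/2
d7 = 140
d8 = 121/2
d9 = 227/40
endpoint = (56, -1213/40)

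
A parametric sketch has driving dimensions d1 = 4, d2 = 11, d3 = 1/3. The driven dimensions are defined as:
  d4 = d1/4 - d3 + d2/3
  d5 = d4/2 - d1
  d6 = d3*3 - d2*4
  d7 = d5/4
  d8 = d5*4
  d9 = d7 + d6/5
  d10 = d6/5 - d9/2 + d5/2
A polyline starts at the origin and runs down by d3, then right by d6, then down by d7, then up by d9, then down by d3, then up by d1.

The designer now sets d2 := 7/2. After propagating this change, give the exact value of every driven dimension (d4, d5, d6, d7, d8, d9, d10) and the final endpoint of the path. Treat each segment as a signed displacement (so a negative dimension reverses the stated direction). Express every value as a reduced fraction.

Apply edit: d2 := 7/2
  d4 = d1/4 - d3 + d2/3 = 11/6
  d5 = d4/2 - d1 = -37/12
  d6 = d3*3 - d2*4 = -13
  d7 = d5/4 = -37/48
  d8 = d5*4 = -37/3
  d9 = d7 + d6/5 = -809/240
  d10 = d6/5 - d9/2 + d5/2 = -393/160
Walk from origin (0, 0):
  seg 1: down by d3 = 1/3 → (0, -1/3)
  seg 2: right by d6 = -13 → (-13, -1/3)
  seg 3: down by d7 = -37/48 → (-13, 7/16)
  seg 4: up by d9 = -809/240 → (-13, -44/15)
  seg 5: down by d3 = 1/3 → (-13, -49/15)
  seg 6: up by d1 = 4 → (-13, 11/15)

d4 = 11/6
d5 = -37/12
d6 = -13
d7 = -37/48
d8 = -37/3
d9 = -809/240
d10 = -393/160
endpoint = (-13, 11/15)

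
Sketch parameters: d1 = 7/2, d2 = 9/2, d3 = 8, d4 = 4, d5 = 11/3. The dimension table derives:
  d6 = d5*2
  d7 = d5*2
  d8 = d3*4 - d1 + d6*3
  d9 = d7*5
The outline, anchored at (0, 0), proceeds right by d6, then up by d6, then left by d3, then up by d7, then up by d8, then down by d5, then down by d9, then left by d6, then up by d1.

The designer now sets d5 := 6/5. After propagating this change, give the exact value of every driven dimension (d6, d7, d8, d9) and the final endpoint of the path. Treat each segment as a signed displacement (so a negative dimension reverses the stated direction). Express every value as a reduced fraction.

d6 = 12/5
d7 = 12/5
d8 = 357/10
d9 = 12
endpoint = (-8, 154/5)

Apply edit: d5 := 6/5
  d6 = d5*2 = 12/5
  d7 = d5*2 = 12/5
  d8 = d3*4 - d1 + d6*3 = 357/10
  d9 = d7*5 = 12
Walk from origin (0, 0):
  seg 1: right by d6 = 12/5 → (12/5, 0)
  seg 2: up by d6 = 12/5 → (12/5, 12/5)
  seg 3: left by d3 = 8 → (-28/5, 12/5)
  seg 4: up by d7 = 12/5 → (-28/5, 24/5)
  seg 5: up by d8 = 357/10 → (-28/5, 81/2)
  seg 6: down by d5 = 6/5 → (-28/5, 393/10)
  seg 7: down by d9 = 12 → (-28/5, 273/10)
  seg 8: left by d6 = 12/5 → (-8, 273/10)
  seg 9: up by d1 = 7/2 → (-8, 154/5)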